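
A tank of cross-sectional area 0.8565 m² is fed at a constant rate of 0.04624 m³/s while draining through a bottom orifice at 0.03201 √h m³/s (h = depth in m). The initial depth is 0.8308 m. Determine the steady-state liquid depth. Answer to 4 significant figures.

Level balance: A dh/dt = 0.04624 − 0.03201 √h. Setting dh/dt = 0:
Q_in = 0.03201 √h_ss ⇒ √h_ss = 0.04624/0.03201 = 1.44455.
h_ss = 1.44455² = 2.08672 m. (Since h₀ = 0.8308 m < h_ss, the level will rise toward this value.)

2.087 m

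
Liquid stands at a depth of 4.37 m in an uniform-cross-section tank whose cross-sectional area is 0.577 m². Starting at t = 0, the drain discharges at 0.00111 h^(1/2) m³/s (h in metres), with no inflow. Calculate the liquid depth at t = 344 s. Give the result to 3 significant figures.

3.10 m

Accumulation of liquid (constant cross-section A): A dh/dt = −0.00111 √h.
∫ h^(−1/2) dh = −(0.00111/A) ∫ dt, giving 2√h = 2√h₀ − (0.00111/A) t.
√h = √4.37 − 0.00111·344/(2·0.577) = 2.0905 − 0.33088 = 1.7596.
h = 1.7596² = 3.0961 m.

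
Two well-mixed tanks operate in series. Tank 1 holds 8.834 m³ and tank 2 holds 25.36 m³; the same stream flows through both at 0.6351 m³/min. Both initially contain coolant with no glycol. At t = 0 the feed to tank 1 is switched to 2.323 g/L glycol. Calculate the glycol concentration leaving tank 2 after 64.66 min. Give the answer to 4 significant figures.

1.629 g/L

Each tank obeys Vᵢ dCᵢ/dt = Q(Cᵢ₋₁ − Cᵢ), so τᵢ = Vᵢ/Q.
τ₁ = 8.834/0.6351 = 13.9096 min; τ₂ = 25.36/0.6351 = 39.9307 min.
Solving the cascade with C₁(0)=C₂(0)=0 gives C₂(t) = C_in[1 − (τ₁ e^(−t/τ₁) − τ₂ e^(−t/τ₂))/(τ₁ − τ₂)].
At t = 64.66: e^(−t/τ₁) = 0.00957518, e^(−t/τ₂) = 0.198036.
C₂ = 2.323·[1 − (13.9096·0.00957518 − 39.9307·0.198036)/(-26.0211)] = 2.323·0.701221 = 1.62894 g/L.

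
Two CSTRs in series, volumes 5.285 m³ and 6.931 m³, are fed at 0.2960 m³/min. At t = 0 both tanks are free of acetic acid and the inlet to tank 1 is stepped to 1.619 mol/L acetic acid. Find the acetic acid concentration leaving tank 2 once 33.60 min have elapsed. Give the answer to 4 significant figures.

Each tank obeys Vᵢ dCᵢ/dt = Q(Cᵢ₋₁ − Cᵢ), so τᵢ = Vᵢ/Q.
τ₁ = 5.285/0.2960 = 17.8547 min; τ₂ = 6.931/0.2960 = 23.4155 min.
Solving the cascade with C₁(0)=C₂(0)=0 gives C₂(t) = C_in[1 − (τ₁ e^(−t/τ₁) − τ₂ e^(−t/τ₂))/(τ₁ − τ₂)].
At t = 33.60: e^(−t/τ₁) = 0.152307, e^(−t/τ₂) = 0.238129.
C₂ = 1.619·[1 − (17.8547·0.152307 − 23.4155·0.238129)/(-5.56081)] = 1.619·0.486316 = 0.787345 mol/L.

0.7873 mol/L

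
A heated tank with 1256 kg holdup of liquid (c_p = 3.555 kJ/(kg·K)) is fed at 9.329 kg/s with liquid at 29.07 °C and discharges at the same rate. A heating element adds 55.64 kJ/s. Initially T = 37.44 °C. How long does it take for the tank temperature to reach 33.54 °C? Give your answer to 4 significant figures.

117.7 s

M c_p dT/dt = ṁ c_p (T_in − T) + Q̇.
τ = M/ṁ = 134.634 s; T_ss = T_in + Q̇/(ṁ c_p) = 30.7477 °C.
T(t) = T_ss + (T₀ − T_ss) e^(−t/τ). Set T = 33.54:
e^(−t/τ) = (33.54 − 30.7477)/(37.44 − 30.7477) = 0.417241
t = −134.634 · ln(0.417241) = 117.682 s.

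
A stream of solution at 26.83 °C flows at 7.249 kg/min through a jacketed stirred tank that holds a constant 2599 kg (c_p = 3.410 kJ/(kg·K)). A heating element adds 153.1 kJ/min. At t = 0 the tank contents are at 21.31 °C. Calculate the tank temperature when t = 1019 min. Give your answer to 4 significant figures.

32.34 °C

M c_p dT/dt = ṁ c_p (T_in − T) + Q̇.
Rearrange: dT/dt = (T_ss − T)/τ with τ = M/ṁ = 358.532 min and T_ss = T_in + Q̇/(ṁ c_p) = 33.0236 °C.
Solution: T(t) = T_ss + (T₀ − T_ss) e^(−t/τ).
T(1019) = 33.0236 + (-11.7136)·e^(−1019/358.532) = 33.0236 + (-11.7136)·0.0583006 = 32.3407 °C.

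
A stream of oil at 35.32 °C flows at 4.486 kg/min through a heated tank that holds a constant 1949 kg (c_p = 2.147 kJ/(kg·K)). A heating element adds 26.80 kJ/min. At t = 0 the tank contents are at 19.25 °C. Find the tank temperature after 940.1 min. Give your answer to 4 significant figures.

M c_p dT/dt = ṁ c_p (T_in − T) + Q̇.
Rearrange: dT/dt = (T_ss − T)/τ with τ = M/ṁ = 434.463 min and T_ss = T_in + Q̇/(ṁ c_p) = 38.1026 °C.
Integrating: T(t) = T_ss + (T₀ − T_ss) e^(−t/τ).
T(940.1) = 38.1026 + (-18.8526)·e^(−940.1/434.463) = 38.1026 + (-18.8526)·0.114885 = 35.9367 °C.

35.94 °C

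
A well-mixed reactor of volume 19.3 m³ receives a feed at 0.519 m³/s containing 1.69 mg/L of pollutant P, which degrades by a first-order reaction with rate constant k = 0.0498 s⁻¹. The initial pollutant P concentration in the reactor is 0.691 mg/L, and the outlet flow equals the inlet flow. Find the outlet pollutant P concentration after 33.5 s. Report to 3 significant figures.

0.600 mg/L

Accumulation = in − out − consumed: V dC/dt = Q C_in − Q C − k V C.
dC/dt = (Q/V) C_in − (Q/V + k) C; effective rate a = Q/V + k = 0.026891 + 0.0498 = 0.076691 s⁻¹.
C_ss = Q C_in/(Q + kV) = 0.59259 mg/L; C(t) = C_ss + (C₀ − C_ss) e^(−a t).
C(33.5) = 0.59259 + (0.098414)·e^(−0.076691·33.5) = 0.59259 + (0.098414)·0.076600 = 0.60012 mg/L.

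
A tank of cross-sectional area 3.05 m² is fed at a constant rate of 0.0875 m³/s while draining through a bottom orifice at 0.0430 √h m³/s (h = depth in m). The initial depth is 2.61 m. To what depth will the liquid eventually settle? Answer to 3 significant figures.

4.14 m

Level balance: A dh/dt = 0.0875 − 0.0430 √h. Setting dh/dt = 0:
Q_in = 0.0430 √h_ss ⇒ √h_ss = 0.0875/0.0430 = 2.0349.
h_ss = 2.0349² = 4.1408 m. (Since h₀ = 2.61 m < h_ss, the level will rise toward this value.)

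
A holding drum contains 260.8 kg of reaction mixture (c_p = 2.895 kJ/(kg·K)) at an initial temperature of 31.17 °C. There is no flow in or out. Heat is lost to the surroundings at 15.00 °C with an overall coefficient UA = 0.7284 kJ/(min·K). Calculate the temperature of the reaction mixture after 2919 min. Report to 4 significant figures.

Lumped-capacitance energy balance: M c_p dT/dt = UA(T_amb − T).
dT/dt = (T_ss − T)/τ with T_ss = T_amb = 15.0000 °C, τ = M c_p/UA = 260.8·2.895/0.7284 = 1036.54 min.
Solution: T(t) = T_ss + (T₀ − T_ss) e^(−t/τ).
T(2919) = 15.0000 + (16.1700)·0.0598389 = 15.9676 °C.

15.97 °C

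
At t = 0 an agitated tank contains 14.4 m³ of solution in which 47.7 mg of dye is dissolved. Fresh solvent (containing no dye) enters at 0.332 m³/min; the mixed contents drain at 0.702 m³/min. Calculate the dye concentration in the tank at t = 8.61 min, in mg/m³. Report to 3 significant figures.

Total volume: dV/dt = Q_in − Q_out = -0.37000 m³/min, so V(t) = 14.4 − 0.37000 t and V(8.61) = 11.214 m³.
No dye enters, so dm/dt = −Q_out · (m/V).
Separate: dm/m = −Q_out dt/V(t) ⇒ ln(m/m₀) = −(Q_out/(Q_in−Q_out)) ln(V/V₀).
m = m₀ (V₀/V)^(Q_out/(Q_in−Q_out)) = 47.7 × (14.4/11.214)^(-1.8973) = 29.682 mg.
C = m/V = 29.682/11.214 = 2.6468 mg/m³.

2.65 mg/m³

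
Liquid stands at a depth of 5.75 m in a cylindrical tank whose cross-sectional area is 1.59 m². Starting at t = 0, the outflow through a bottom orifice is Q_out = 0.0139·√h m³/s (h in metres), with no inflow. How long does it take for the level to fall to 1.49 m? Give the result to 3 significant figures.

Volume balance on the tank: A dh/dt = −0.0139 √h.
Separate and integrate: 2(√h − √h₀) = −(0.0139/A) t.
t = 2A(√h₀ − √h)/0.0139 = 2·1.59·(√5.75 − √1.49)/0.0139
  = 3.1800 × (2.3979 − 1.2207) / 0.0139 = 269.33 s.

269 s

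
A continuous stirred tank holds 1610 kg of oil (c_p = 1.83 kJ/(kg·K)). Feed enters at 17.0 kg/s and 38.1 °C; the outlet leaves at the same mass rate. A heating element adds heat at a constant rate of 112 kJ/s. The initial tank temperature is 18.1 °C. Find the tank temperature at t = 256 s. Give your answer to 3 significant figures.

40.1 °C

M c_p dT/dt = ṁ c_p (T_in − T) + Q̇.
τ = M/ṁ = 94.706 s; T_ss = T_in + Q̇/(ṁ c_p) = 38.1 + 112/(17.0·1.83) = 41.700 °C.
Solution: T(t) = T_ss + (T₀ − T_ss) e^(−t/τ).
T(256) = 41.700 + (-23.600)·e^(−256/94.706) = 41.700 + (-23.600)·0.066997 = 40.119 °C.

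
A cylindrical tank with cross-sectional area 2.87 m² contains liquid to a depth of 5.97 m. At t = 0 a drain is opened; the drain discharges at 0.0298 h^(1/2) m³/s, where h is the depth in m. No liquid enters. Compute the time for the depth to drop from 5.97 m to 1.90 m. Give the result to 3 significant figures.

Volume balance on the tank: A dh/dt = −0.0298 √h.
Separate and integrate: 2(√h − √h₀) = −(0.0298/A) t.
t = 2A(√h₀ − √h)/0.0298 = 2·2.87·(√5.97 − √1.90)/0.0298
  = 5.7400 × (2.4434 − 1.3784) / 0.0298 = 205.13 s.

205 s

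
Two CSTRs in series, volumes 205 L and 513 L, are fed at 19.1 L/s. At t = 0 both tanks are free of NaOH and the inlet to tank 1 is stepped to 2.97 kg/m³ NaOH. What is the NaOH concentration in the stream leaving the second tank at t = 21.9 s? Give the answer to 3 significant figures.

1.04 kg/m³

Species balance on tank i: dCᵢ/dt = (Cᵢ₋₁ − Cᵢ)/τᵢ with τᵢ = Vᵢ/Q.
τ₁ = 205/19.1 = 10.733 s; τ₂ = 513/19.1 = 26.859 s.
Tank 1: C₁ = C_in(1 − e^(−t/τ₁)). Tank 2 (τ₁ ≠ τ₂): C₂ = C_in[1 − (τ₁ e^(−t/τ₁) − τ₂ e^(−t/τ₂))/(τ₁ − τ₂)].
At t = 21.9: e^(−t/τ₁) = 0.12997, e^(−t/τ₂) = 0.44247.
C₂ = 2.97·[1 − (10.733·0.12997 − 26.859·0.44247)/(-16.126)] = 2.97·0.34953 = 1.0381 kg/m³.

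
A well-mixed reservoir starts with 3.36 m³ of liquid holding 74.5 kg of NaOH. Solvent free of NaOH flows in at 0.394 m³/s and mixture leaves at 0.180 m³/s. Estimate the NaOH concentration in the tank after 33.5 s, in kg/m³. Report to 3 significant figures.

Let m(t) be the amount of NaOH. Volume: V(t) = V₀ + (Q_in − Q_out) t = 3.36 + 0.21400 t; V(33.5) = 10.529 m³.
No NaOH enters, so dm/dt = −Q_out · (m/V).
Separate: dm/m = −Q_out dt/V(t) ⇒ ln(m/m₀) = −(Q_out/(Q_in−Q_out)) ln(V/V₀).
m = m₀ (V₀/V)^(Q_out/(Q_in−Q_out)) = 74.5 × (3.36/10.529)^(0.84112) = 28.505 kg.
C = m/V = 28.505/10.529 = 2.7073 kg/m³.

2.71 kg/m³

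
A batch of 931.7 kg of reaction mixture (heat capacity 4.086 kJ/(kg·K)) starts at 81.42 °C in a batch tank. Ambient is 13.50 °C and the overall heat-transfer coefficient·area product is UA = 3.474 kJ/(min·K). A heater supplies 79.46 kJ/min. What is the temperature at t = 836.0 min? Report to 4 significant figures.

57.38 °C

Lumped-capacitance energy balance: M c_p dT/dt = UA(T_amb − T) + Q̇.
dT/dt = (T_ss − T)/τ with T_ss = T_amb + Q̇/UA = 13.50 + 79.46/3.474 = 36.3728 °C, τ = M c_p/UA = 931.7·4.086/3.474 = 1095.83 min.
Solution: T(t) = T_ss + (T₀ − T_ss) e^(−t/τ).
T(836.0) = 36.3728 + (45.0472)·0.466317 = 57.3791 °C.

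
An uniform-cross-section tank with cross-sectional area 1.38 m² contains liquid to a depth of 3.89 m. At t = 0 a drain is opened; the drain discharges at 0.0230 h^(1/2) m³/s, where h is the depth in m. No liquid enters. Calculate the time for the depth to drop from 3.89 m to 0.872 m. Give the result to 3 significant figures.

125 s

With no inflow, A dh/dt = −0.0230 √h.
This is separable: 2 d(√h)/dt = −0.0230/A, so √h = √h₀ − (0.0230/(2A)) t.
t = 2A(√h₀ − √h)/0.0230 = 2·1.38·(√3.89 − √0.872)/0.0230
  = 2.7600 × (1.9723 − 0.93381) / 0.0230 = 124.62 s.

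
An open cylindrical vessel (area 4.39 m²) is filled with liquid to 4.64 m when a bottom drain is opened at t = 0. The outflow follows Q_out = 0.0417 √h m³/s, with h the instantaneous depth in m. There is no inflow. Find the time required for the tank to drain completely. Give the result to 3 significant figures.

454 s

A dh/dt = −Q_out = −0.0417 √h.
∫ h^(−1/2) dh = −(0.0417/A) ∫ dt, giving 2√h = 2√h₀ − (0.0417/A) t.
Tank is empty when √h = 0: t_empty = 2A√h₀/0.0417.
t_empty = 2·4.39·√4.64/0.0417 = 8.7800·2.1541/0.0417 = 453.54 s.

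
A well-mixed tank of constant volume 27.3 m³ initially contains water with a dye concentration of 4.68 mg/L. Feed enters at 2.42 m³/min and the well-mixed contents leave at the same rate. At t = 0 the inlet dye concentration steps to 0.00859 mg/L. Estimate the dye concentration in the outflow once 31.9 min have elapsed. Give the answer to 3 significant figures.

0.285 mg/L

Accumulation = in − out for the solute gives V dC/dt = Q(C_in − C).
Time constant τ = V/Q = 27.3/2.42 = 11.281 min.
C approaches C_in exponentially: C(t) = C_in + (C₀ − C_in) e^(−t/τ).
C(31.9) = 0.00859 + (4.68 − 0.00859)·e^(−31.9/11.281) = 0.00859 + (4.6714)·0.059145 = 0.28488 mg/L.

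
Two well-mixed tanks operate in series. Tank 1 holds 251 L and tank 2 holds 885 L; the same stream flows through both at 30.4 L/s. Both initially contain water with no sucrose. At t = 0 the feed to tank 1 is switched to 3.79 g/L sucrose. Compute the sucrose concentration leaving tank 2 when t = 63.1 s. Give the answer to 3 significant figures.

Species balance on tank i: dCᵢ/dt = (Cᵢ₋₁ − Cᵢ)/τᵢ with τᵢ = Vᵢ/Q.
τ₁ = 251/30.4 = 8.2566 s; τ₂ = 885/30.4 = 29.112 s.
Solving the cascade with C₁(0)=C₂(0)=0 gives C₂(t) = C_in[1 − (τ₁ e^(−t/τ₁) − τ₂ e^(−t/τ₂))/(τ₁ − τ₂)].
At t = 63.1: e^(−t/τ₁) = 0.00047968, e^(−t/τ₂) = 0.11446.
C₂ = 3.79·[1 − (8.2566·0.00047968 − 29.112·0.11446)/(-20.855)] = 3.79·0.84041 = 3.1852 g/L.

3.19 g/L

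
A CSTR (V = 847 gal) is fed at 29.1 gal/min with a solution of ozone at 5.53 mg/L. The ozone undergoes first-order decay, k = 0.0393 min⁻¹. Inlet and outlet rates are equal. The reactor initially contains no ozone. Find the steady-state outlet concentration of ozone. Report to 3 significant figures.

Species balance: V dC/dt = Q C_in − Q C − k V C.
At steady state: 0 = Q C_in − (Q + kV) C_ss, so C_ss = Q C_in/(Q + kV).
C_ss = 29.1·5.53/(29.1 + 0.0393·847) = 160.92/62.387 = 2.5794 mg/L.

2.58 mg/L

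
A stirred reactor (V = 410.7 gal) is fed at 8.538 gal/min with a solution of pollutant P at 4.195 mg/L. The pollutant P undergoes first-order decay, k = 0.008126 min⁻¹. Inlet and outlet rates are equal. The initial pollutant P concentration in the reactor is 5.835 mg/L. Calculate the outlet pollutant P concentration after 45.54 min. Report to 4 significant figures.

Species balance: V dC/dt = Q C_in − Q C − k V C.
dC/dt = (Q/V) C_in − (Q/V + k) C; effective rate a = Q/V + k = 0.0207889 + 0.008126 = 0.0289149 min⁻¹.
C_ss = Q C_in/(Q + kV) = 3.01607 mg/L; C(t) = C_ss + (C₀ − C_ss) e^(−a t).
C(45.54) = 3.01607 + (2.81893)·e^(−0.0289149·45.54) = 3.01607 + (2.81893)·0.267996 = 3.77153 mg/L.

3.772 mg/L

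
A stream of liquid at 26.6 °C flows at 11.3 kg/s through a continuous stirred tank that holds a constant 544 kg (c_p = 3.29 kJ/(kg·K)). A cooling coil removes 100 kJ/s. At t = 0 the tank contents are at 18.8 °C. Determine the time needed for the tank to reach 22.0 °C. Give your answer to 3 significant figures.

First-law balance (no shaft work): M c_p dT/dt = ṁ c_p (T_in − T) − 100.
τ = M/ṁ = 48.142 s; T_ss = T_in − Q̇/(ṁ c_p) = 23.910 °C.
T(t) = T_ss + (T₀ − T_ss) e^(−t/τ). Set T = 22.0:
e^(−t/τ) = (22.0 − 23.910)/(18.8 − 23.910) = 0.37380
t = −48.142 · ln(0.37380) = 47.373 s.

47.4 s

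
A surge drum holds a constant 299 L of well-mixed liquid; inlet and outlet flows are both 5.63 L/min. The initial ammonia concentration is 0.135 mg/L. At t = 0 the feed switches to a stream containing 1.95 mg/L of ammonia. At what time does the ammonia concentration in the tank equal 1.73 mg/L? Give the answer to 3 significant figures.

112 min

Species balance on the tank: V dC/dt = Q(C_in − C), so τ = V/Q = 53.108 min.
C(t) = C_in + (C₀ − C_in) e^(−t/τ). Set C = 1.73 and solve for t:
e^(−t/τ) = (C − C_in)/(C₀ − C_in) = (1.73 − 1.95)/(0.135 − 1.95) = 0.12121
t = −τ ln(…) = 53.108 × 2.1102 = 112.07 min.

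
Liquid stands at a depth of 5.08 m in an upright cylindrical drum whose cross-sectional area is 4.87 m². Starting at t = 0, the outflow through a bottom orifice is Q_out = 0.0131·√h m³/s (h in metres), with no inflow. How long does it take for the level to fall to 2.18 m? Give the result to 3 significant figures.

578 s

With no inflow, A dh/dt = −0.0131 √h.
∫ h^(−1/2) dh = −(0.0131/A) ∫ dt, giving 2√h = 2√h₀ − (0.0131/A) t.
t = 2A(√h₀ − √h)/0.0131 = 2·4.87·(√5.08 − √2.18)/0.0131
  = 9.7400 × (2.2539 − 1.4765) / 0.0131 = 578.01 s.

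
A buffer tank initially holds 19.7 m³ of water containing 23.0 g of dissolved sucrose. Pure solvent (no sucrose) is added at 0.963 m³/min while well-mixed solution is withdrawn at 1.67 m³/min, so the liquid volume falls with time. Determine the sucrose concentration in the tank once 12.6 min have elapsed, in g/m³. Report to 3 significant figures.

0.514 g/m³

Total volume: dV/dt = Q_in − Q_out = -0.70700 m³/min, so V(t) = 19.7 − 0.70700 t and V(12.6) = 10.792 m³.
Solute balance: dm/dt = 0 − Q_out C = −Q_out m/V(t).
dm/m = −Q_out dt/(V₀ − 0.70700 t); integrating gives ln(m/m₀) = −(Q_out/(Q_in−Q_out)) ln(V/V₀).
m = m₀ (V₀/V)^(Q_out/(Q_in−Q_out)) = 23.0 × (19.7/10.792)^(-2.3621) = 5.5506 g.
C = m/V = 5.5506/10.792 = 0.51434 g/m³.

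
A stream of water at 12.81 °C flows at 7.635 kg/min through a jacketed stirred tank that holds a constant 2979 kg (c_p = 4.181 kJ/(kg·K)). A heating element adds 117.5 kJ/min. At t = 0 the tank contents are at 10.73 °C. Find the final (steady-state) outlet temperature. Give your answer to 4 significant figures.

16.49 °C

M c_p dT/dt = ṁ c_p (T_in − T) + Q̇.
At steady state dT/dt = 0 ⇒ T_ss = T_in + Q̇/(ṁ c_p) = 12.81 + 117.5/(7.635·4.181) = 16.4909 °C.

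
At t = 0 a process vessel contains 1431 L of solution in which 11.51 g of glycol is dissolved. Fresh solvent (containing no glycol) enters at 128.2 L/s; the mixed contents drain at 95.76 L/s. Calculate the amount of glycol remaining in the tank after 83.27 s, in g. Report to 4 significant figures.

Total volume: dV/dt = Q_in − Q_out = 32.4400 L/s, so V(t) = 1431 + 32.4400 t and V(83.27) = 4132.28 L.
No glycol enters, so dm/dt = −Q_out · (m/V).
dm/m = −Q_out dt/(V₀ + 32.4400 t); integrating gives ln(m/m₀) = −(Q_out/(Q_in−Q_out)) ln(V/V₀).
m = m₀ (V₀/V)^(Q_out/(Q_in−Q_out)) = 11.51 × (1431/4132.28)^(2.95191) = 0.503005 g.

0.5030 g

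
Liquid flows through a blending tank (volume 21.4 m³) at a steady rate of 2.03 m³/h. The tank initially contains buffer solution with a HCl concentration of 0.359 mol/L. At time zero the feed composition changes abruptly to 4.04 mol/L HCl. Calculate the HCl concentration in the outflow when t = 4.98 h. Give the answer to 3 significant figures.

1.74 mol/L

Mass balance on the solute (V constant): V dC/dt = Q(C_in − C).
Rewrite as dC/dt + C/τ = C_in/τ, τ = V/Q = 10.542 h.
This is linear first-order; C(t) = C_in + (C₀ − C_in) e^(−t/τ).
C(4.98) = 4.04 + (0.359 − 4.04)·e^(−4.98/10.542) = 4.04 + (-3.6810)·0.62350 = 1.7449 mol/L.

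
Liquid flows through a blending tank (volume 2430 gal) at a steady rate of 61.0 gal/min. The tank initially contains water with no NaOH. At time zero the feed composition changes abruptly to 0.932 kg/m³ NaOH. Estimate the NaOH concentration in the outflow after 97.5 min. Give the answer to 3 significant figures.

0.851 kg/m³

Species balance on the tank: V dC/dt = Q(C_in − C).
Time constant τ = V/Q = 2430/61.0 = 39.836 min.
This is linear first-order; C(t) = C_in + (C₀ − C_in) e^(−t/τ).
C(97.5) = 0.932 + (0 − 0.932)·e^(−97.5/39.836) = 0.932 + (-0.93200)·0.086507 = 0.85138 kg/m³.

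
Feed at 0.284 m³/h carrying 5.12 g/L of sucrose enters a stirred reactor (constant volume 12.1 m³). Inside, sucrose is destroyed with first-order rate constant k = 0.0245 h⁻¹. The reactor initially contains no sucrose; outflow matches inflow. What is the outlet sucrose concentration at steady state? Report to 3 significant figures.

2.51 g/L

V dC/dt = Q(C_in − C) − k V C.
Steady state (dC/dt = 0): C_ss = Q C_in/(Q + kV) = C_in/(1 + kV/Q).
C_ss = 0.284·5.12/(0.284 + 0.0245·12.1) = 1.4541/0.58045 = 2.5051 g/L.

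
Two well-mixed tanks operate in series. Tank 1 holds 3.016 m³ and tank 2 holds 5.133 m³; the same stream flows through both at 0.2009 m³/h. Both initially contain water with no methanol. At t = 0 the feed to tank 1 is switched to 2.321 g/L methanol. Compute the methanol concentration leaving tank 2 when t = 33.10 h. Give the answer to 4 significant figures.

1.145 g/L

Each tank obeys Vᵢ dCᵢ/dt = Q(Cᵢ₋₁ − Cᵢ), so τᵢ = Vᵢ/Q.
τ₁ = 3.016/0.2009 = 15.0124 h; τ₂ = 5.133/0.2009 = 25.5500 h.
Tank 1: C₁ = C_in(1 − e^(−t/τ₁)). Tank 2 (τ₁ ≠ τ₂): C₂ = C_in[1 − (τ₁ e^(−t/τ₁) − τ₂ e^(−t/τ₂))/(τ₁ − τ₂)].
At t = 33.10: e^(−t/τ₁) = 0.110268, e^(−t/τ₂) = 0.273762.
C₂ = 2.321·[1 − (15.0124·0.110268 − 25.5500·0.273762)/(-10.5376)] = 2.321·0.493317 = 1.14499 g/L.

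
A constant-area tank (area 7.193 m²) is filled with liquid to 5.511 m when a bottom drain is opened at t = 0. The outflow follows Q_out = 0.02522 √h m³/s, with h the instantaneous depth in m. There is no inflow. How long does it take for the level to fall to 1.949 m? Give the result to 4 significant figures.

With no inflow, A dh/dt = −0.02522 √h.
Separate and integrate: 2(√h − √h₀) = −(0.02522/A) t.
t = 2A(√h₀ − √h)/0.02522 = 2·7.193·(√5.511 − √1.949)/0.02522
  = 14.3860 × (2.34755 − 1.39607) / 0.02522 = 542.747 s.

542.7 s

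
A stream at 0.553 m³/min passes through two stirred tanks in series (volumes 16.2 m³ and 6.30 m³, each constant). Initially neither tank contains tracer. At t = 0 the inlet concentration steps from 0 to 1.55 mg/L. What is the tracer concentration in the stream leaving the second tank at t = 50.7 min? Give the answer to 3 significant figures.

1.11 mg/L

Species balance on tank i: dCᵢ/dt = (Cᵢ₋₁ − Cᵢ)/τᵢ with τᵢ = Vᵢ/Q.
τ₁ = 16.2/0.553 = 29.295 min; τ₂ = 6.30/0.553 = 11.392 min.
Solving the cascade with C₁(0)=C₂(0)=0 gives C₂(t) = C_in[1 − (τ₁ e^(−t/τ₁) − τ₂ e^(−t/τ₂))/(τ₁ − τ₂)].
At t = 50.7: e^(−t/τ₁) = 0.17716, e^(−t/τ₂) = 0.011675.
C₂ = 1.55·[1 − (29.295·0.17716 − 11.392·0.011675)/(17.902)] = 1.55·0.71753 = 1.1122 mg/L.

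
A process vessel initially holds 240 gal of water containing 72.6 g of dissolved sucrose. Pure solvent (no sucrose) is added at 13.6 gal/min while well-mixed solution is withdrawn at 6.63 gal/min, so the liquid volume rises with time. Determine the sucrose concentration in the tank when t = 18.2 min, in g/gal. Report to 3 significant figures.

Total volume: dV/dt = Q_in − Q_out = 6.9700 gal/min, so V(t) = 240 + 6.9700 t and V(18.2) = 366.85 gal.
Solute balance: dm/dt = 0 − Q_out C = −Q_out m/V(t).
Separate: dm/m = −Q_out dt/V(t) ⇒ ln(m/m₀) = −(Q_out/(Q_in−Q_out)) ln(V/V₀).
m = m₀ (V₀/V)^(Q_out/(Q_in−Q_out)) = 72.6 × (240/366.85)^(0.95122) = 48.489 g.
C = m/V = 48.489/366.85 = 0.13218 g/gal.

0.132 g/gal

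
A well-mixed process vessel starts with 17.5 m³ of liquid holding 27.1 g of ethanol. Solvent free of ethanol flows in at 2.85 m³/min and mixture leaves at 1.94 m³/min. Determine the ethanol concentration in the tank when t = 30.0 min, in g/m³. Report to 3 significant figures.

0.0815 g/m³

Total volume: dV/dt = Q_in − Q_out = 0.91000 m³/min, so V(t) = 17.5 + 0.91000 t and V(30.0) = 44.800 m³.
Solute balance: dm/dt = 0 − Q_out C = −Q_out m/V(t).
Separate: dm/m = −Q_out dt/V(t) ⇒ ln(m/m₀) = −(Q_out/(Q_in−Q_out)) ln(V/V₀).
m = m₀ (V₀/V)^(Q_out/(Q_in−Q_out)) = 27.1 × (17.5/44.800)^(2.1319) = 3.6530 g.
C = m/V = 3.6530/44.800 = 0.081541 g/m³.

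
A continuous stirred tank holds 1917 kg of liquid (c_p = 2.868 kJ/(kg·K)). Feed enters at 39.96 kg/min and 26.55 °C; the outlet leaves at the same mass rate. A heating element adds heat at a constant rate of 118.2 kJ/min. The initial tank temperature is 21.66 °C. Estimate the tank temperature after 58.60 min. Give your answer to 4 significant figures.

25.84 °C

M c_p dT/dt = ṁ c_p (T_in − T) + Q̇.
τ = M/ṁ = 47.9730 min; T_ss = T_in + Q̇/(ṁ c_p) = 26.55 + 118.2/(39.96·2.868) = 27.5814 °C.
T approaches T_ss exponentially: T(t) = T_ss + (T₀ − T_ss) e^(−t/τ).
T(58.60) = 27.5814 + (-5.92137)·e^(−58.60/47.9730) = 27.5814 + (-5.92137)·0.294781 = 25.8359 °C.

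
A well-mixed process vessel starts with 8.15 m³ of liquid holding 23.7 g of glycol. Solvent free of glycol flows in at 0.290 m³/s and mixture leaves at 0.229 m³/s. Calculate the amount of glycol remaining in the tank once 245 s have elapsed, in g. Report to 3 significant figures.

0.475 g

Let m(t) be the amount of glycol. Volume: V(t) = V₀ + (Q_in − Q_out) t = 8.15 + 0.061000 t; V(245) = 23.095 m³.
No glycol enters, so dm/dt = −Q_out · (m/V).
Separate: dm/m = −Q_out dt/V(t) ⇒ ln(m/m₀) = −(Q_out/(Q_in−Q_out)) ln(V/V₀).
m = m₀ (V₀/V)^(Q_out/(Q_in−Q_out)) = 23.7 × (8.15/23.095)^(3.7541) = 0.47484 g.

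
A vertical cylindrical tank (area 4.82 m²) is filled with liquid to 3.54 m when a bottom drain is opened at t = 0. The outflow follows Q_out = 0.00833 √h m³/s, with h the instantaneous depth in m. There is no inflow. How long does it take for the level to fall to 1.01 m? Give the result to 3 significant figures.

With no inflow, A dh/dt = −0.00833 √h.
This is separable: 2 d(√h)/dt = −0.00833/A, so √h = √h₀ − (0.00833/(2A)) t.
t = 2A(√h₀ − √h)/0.00833 = 2·4.82·(√3.54 − √1.01)/0.00833
  = 9.6400 × (1.8815 − 1.0050) / 0.00833 = 1014.3 s.

1010 s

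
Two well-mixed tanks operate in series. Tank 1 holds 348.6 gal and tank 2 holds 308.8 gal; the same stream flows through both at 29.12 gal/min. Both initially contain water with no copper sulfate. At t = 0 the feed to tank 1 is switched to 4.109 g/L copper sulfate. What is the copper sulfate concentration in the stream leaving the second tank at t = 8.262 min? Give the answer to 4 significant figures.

Each tank obeys Vᵢ dCᵢ/dt = Q(Cᵢ₋₁ − Cᵢ), so τᵢ = Vᵢ/Q.
τ₁ = 348.6/29.12 = 11.9712 min; τ₂ = 308.8/29.12 = 10.6044 min.
Solving the cascade with C₁(0)=C₂(0)=0 gives C₂(t) = C_in[1 − (τ₁ e^(−t/τ₁) − τ₂ e^(−t/τ₂))/(τ₁ − τ₂)].
At t = 8.262: e^(−t/τ₁) = 0.501496, e^(−t/τ₂) = 0.458814.
C₂ = 4.109·[1 − (11.9712·0.501496 − 10.6044·0.458814)/(1.36676)] = 4.109·0.167339 = 0.687595 g/L.

0.6876 g/L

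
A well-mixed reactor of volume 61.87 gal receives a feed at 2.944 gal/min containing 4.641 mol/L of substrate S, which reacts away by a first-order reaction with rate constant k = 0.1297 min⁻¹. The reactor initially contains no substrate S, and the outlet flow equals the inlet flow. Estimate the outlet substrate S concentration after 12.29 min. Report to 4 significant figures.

1.105 mol/L

V dC/dt = Q(C_in − C) − k V C.
This is linear with rate a = Q/V + k = 0.177284 min⁻¹.
C_ss = Q C_in/(Q + kV) = 1.24566 mol/L; C(t) = C_ss + (C₀ − C_ss) e^(−a t).
C(12.29) = 1.24566 + (-1.24566)·e^(−0.177284·12.29) = 1.24566 + (-1.24566)·0.113175 = 1.10468 mol/L.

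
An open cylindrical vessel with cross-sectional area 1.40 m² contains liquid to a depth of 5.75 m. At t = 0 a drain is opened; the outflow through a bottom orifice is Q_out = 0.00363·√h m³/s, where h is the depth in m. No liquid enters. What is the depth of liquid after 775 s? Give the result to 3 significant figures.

Mass balance (ρ constant): A dh/dt = −0.00363 √h.
Separate and integrate: 2(√h − √h₀) = −(0.00363/A) t.
√h = √5.75 − 0.00363·775/(2·1.40) = 2.3979 − 1.0047 = 1.3932.
h = 1.3932² = 1.9410 m.

1.94 m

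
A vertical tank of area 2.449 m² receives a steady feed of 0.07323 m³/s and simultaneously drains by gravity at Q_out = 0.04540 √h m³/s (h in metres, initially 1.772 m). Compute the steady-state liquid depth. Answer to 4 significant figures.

2.602 m

Level balance: A dh/dt = 0.07323 − 0.04540 √h. Setting dh/dt = 0:
Q_in = 0.04540 √h_ss ⇒ √h_ss = 0.07323/0.04540 = 1.61300.
h_ss = 1.61300² = 2.60175 m. (Since h₀ = 1.772 m < h_ss, the level will rise toward this value.)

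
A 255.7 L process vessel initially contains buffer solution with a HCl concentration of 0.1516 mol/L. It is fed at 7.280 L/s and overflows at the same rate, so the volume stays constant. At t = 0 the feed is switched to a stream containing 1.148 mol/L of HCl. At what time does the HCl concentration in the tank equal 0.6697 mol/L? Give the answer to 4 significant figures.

25.78 s

Species balance: V dC/dt = Q(C_in − C) ⇒ τ = V/Q = 35.1236 s.
C(t) = C_in + (C₀ − C_in) e^(−t/τ). Set C = 0.6697 and solve for t:
e^(−t/τ) = (C − C_in)/(C₀ − C_in) = (0.6697 − 1.148)/(0.1516 − 1.148) = 0.480028
t = −τ ln(…) = 35.1236 × 0.733911 = 25.7776 s.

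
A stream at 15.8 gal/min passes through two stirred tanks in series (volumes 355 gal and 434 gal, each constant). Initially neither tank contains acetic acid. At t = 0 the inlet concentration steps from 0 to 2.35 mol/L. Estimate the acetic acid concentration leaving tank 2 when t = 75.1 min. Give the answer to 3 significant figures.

Time constants: τᵢ = Vᵢ/Q for each well-mixed tank.
τ₁ = 355/15.8 = 22.468 min; τ₂ = 434/15.8 = 27.468 min.
Solving the cascade with C₁(0)=C₂(0)=0 gives C₂(t) = C_in[1 − (τ₁ e^(−t/τ₁) − τ₂ e^(−t/τ₂))/(τ₁ − τ₂)].
At t = 75.1: e^(−t/τ₁) = 0.035349, e^(−t/τ₂) = 0.064955.
C₂ = 2.35·[1 − (22.468·0.035349 − 27.468·0.064955)/(-5.0000)] = 2.35·0.80200 = 1.8847 mol/L.

1.88 mol/L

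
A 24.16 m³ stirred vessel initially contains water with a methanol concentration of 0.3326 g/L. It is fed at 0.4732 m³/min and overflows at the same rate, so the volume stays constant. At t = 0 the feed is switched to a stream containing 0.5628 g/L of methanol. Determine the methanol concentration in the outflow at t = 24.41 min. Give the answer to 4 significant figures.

0.4201 g/L

Mass balance on the solute (V constant): V dC/dt = Q(C_in − C).
Time constant τ = V/Q = 24.16/0.4732 = 51.0566 min.
This is linear first-order; C(t) = C_in + (C₀ − C_in) e^(−t/τ).
C(24.41) = 0.5628 + (0.3326 − 0.5628)·e^(−24.41/51.0566) = 0.5628 + (-0.230200)·0.619962 = 0.420085 g/L.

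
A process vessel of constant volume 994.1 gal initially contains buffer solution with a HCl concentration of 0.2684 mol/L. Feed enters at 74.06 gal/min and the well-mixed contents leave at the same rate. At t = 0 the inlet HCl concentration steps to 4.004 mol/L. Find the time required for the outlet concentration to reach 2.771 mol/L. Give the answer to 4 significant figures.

Transient balance on the dissolved component: V dC/dt = Q(C_in − C), so τ = V/Q = 13.4229 min.
C(t) = C_in + (C₀ − C_in) e^(−t/τ). Set C = 2.771 and solve for t:
e^(−t/τ) = (C − C_in)/(C₀ − C_in) = (2.771 − 4.004)/(0.2684 − 4.004) = 0.330067
t = −τ ln(…) = 13.4229 × 1.10846 = 14.8787 min.

14.88 min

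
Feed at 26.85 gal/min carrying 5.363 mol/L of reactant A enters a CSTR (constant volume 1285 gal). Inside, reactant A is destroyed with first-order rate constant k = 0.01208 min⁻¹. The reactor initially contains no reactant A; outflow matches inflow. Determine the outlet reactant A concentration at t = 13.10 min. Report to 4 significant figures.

V dC/dt = Q(C_in − C) − k V C.
This is linear with rate a = Q/V + k = 0.0329749 min⁻¹.
C_ss = Q C_in/(Q + kV) = 3.39833 mol/L; C(t) = C_ss + (C₀ − C_ss) e^(−a t).
C(13.10) = 3.39833 + (-3.39833)·e^(−0.0329749·13.10) = 3.39833 + (-3.39833)·0.649228 = 1.19204 mol/L.

1.192 mol/L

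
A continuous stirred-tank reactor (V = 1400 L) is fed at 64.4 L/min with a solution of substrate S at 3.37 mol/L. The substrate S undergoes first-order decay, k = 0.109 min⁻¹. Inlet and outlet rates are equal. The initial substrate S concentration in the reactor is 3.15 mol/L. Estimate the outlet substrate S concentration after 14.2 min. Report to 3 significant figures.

V dC/dt = Q(C_in − C) − k V C.
dC/dt = (Q/V) C_in − (Q/V + k) C; effective rate a = Q/V + k = 0.046000 + 0.109 = 0.15500 min⁻¹.
C_ss = Q C_in/(Q + kV) = 1.0001 mol/L; C(t) = C_ss + (C₀ − C_ss) e^(−a t).
C(14.2) = 1.0001 + (2.1499)·e^(−0.15500·14.2) = 1.0001 + (2.1499)·0.11069 = 1.2381 mol/L.

1.24 mol/L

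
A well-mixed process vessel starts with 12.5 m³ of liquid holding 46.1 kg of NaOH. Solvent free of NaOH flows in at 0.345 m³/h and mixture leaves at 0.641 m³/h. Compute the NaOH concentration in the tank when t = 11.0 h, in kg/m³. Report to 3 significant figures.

Let m(t) be the amount of NaOH. Volume: V(t) = V₀ + (Q_in − Q_out) t = 12.5 − 0.29600 t; V(11.0) = 9.2440 m³.
Solute balance: dm/dt = 0 − Q_out C = −Q_out m/V(t).
Separate: dm/m = −Q_out dt/V(t) ⇒ ln(m/m₀) = −(Q_out/(Q_in−Q_out)) ln(V/V₀).
m = m₀ (V₀/V)^(Q_out/(Q_in−Q_out)) = 46.1 × (12.5/9.2440)^(-2.1655) = 23.983 kg.
C = m/V = 23.983/9.2440 = 2.5945 kg/m³.

2.59 kg/m³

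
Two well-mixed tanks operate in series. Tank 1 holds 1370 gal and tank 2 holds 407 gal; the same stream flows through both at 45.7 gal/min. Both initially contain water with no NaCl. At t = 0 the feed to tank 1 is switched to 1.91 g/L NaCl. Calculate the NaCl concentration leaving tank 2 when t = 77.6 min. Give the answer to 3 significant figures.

Each tank obeys Vᵢ dCᵢ/dt = Q(Cᵢ₋₁ − Cᵢ), so τᵢ = Vᵢ/Q.
τ₁ = 1370/45.7 = 29.978 min; τ₂ = 407/45.7 = 8.9059 min.
Tank 1: C₁ = C_in(1 − e^(−t/τ₁)). Tank 2 (τ₁ ≠ τ₂): C₂ = C_in[1 − (τ₁ e^(−t/τ₁) − τ₂ e^(−t/τ₂))/(τ₁ − τ₂)].
At t = 77.6: e^(−t/τ₁) = 0.075129, e^(−t/τ₂) = 0.00016438.
C₂ = 1.91·[1 − (29.978·0.075129 − 8.9059·0.00016438)/(21.072)] = 1.91·0.89319 = 1.7060 g/L.

1.71 g/L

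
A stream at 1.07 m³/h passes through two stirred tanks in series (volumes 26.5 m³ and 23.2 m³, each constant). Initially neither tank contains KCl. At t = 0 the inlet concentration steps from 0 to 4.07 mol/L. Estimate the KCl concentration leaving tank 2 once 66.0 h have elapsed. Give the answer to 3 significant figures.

3.16 mol/L

Time constants: τᵢ = Vᵢ/Q for each well-mixed tank.
τ₁ = 26.5/1.07 = 24.766 h; τ₂ = 23.2/1.07 = 21.682 h.
Solving the cascade with C₁(0)=C₂(0)=0 gives C₂(t) = C_in[1 − (τ₁ e^(−t/τ₁) − τ₂ e^(−t/τ₂))/(τ₁ − τ₂)].
At t = 66.0: e^(−t/τ₁) = 0.069606, e^(−t/τ₂) = 0.047646.
C₂ = 4.07·[1 − (24.766·0.069606 − 21.682·0.047646)/(3.0841)] = 4.07·0.77601 = 3.1583 mol/L.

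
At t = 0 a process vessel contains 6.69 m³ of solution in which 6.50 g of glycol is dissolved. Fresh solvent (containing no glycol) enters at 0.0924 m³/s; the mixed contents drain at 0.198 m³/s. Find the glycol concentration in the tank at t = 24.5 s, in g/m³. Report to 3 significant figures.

0.633 g/m³

Total volume: dV/dt = Q_in − Q_out = -0.10560 m³/s, so V(t) = 6.69 − 0.10560 t and V(24.5) = 4.1028 m³.
Species balance (pure solvent in): dm/dt = −Q_out · m/V(t).
dm/m = −Q_out dt/(V₀ − 0.10560 t); integrating gives ln(m/m₀) = −(Q_out/(Q_in−Q_out)) ln(V/V₀).
m = m₀ (V₀/V)^(Q_out/(Q_in−Q_out)) = 6.50 × (6.69/4.1028)^(-1.8750) = 2.5988 g.
C = m/V = 2.5988/4.1028 = 0.63341 g/m³.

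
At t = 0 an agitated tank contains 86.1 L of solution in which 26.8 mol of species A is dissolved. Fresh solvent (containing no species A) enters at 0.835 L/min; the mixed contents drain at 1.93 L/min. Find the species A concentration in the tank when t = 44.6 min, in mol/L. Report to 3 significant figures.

0.164 mol/L

Let m(t) be the amount of species A. Volume: V(t) = V₀ + (Q_in − Q_out) t = 86.1 − 1.0950 t; V(44.6) = 37.263 L.
No species A enters, so dm/dt = −Q_out · (m/V).
Separate: dm/m = −Q_out dt/V(t) ⇒ ln(m/m₀) = −(Q_out/(Q_in−Q_out)) ln(V/V₀).
m = m₀ (V₀/V)^(Q_out/(Q_in−Q_out)) = 26.8 × (86.1/37.263)^(-1.7626) = 6.1242 mol.
C = m/V = 6.1242/37.263 = 0.16435 mol/L.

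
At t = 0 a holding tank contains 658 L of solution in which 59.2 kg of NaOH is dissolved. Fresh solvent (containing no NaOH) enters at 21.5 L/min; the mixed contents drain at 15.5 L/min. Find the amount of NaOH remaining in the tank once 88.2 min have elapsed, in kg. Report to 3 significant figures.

Total volume: dV/dt = Q_in − Q_out = 6.0000 L/min, so V(t) = 658 + 6.0000 t and V(88.2) = 1187.2 L.
No NaOH enters, so dm/dt = −Q_out · (m/V).
dm/m = −Q_out dt/(V₀ + 6.0000 t); integrating gives ln(m/m₀) = −(Q_out/(Q_in−Q_out)) ln(V/V₀).
m = m₀ (V₀/V)^(Q_out/(Q_in−Q_out)) = 59.2 × (658/1187.2)^(2.5833) = 12.889 kg.

12.9 kg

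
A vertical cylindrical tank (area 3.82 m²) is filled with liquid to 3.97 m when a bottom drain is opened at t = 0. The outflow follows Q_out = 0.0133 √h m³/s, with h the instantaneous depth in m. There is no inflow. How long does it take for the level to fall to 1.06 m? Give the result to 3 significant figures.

Mass balance (ρ constant): A dh/dt = −0.0133 √h.
Separate and integrate: 2(√h − √h₀) = −(0.0133/A) t.
t = 2A(√h₀ − √h)/0.0133 = 2·3.82·(√3.97 − √1.06)/0.0133
  = 7.6400 × (1.9925 − 1.0296) / 0.0133 = 553.14 s.

553 s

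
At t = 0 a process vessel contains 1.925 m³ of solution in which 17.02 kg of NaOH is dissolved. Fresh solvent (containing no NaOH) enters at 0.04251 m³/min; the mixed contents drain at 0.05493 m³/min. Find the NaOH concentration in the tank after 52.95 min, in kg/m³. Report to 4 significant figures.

Let m(t) be the amount of NaOH. Volume: V(t) = V₀ + (Q_in − Q_out) t = 1.925 − 0.0124200 t; V(52.95) = 1.26736 m³.
Solute balance: dm/dt = 0 − Q_out C = −Q_out m/V(t).
dm/m = −Q_out dt/(V₀ − 0.0124200 t); integrating gives ln(m/m₀) = −(Q_out/(Q_in−Q_out)) ln(V/V₀).
m = m₀ (V₀/V)^(Q_out/(Q_in−Q_out)) = 17.02 × (1.925/1.26736)^(-4.42271) = 2.67981 kg.
C = m/V = 2.67981/1.26736 = 2.11448 kg/m³.

2.114 kg/m³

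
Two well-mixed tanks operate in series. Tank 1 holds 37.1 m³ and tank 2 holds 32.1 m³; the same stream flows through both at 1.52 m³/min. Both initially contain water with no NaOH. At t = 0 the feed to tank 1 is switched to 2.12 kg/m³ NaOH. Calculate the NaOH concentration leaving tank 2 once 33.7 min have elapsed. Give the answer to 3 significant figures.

Each tank obeys Vᵢ dCᵢ/dt = Q(Cᵢ₋₁ − Cᵢ), so τᵢ = Vᵢ/Q.
τ₁ = 37.1/1.52 = 24.408 min; τ₂ = 32.1/1.52 = 21.118 min.
Tank 1: C₁ = C_in(1 − e^(−t/τ₁)). Tank 2 (τ₁ ≠ τ₂): C₂ = C_in[1 − (τ₁ e^(−t/τ₁) − τ₂ e^(−t/τ₂))/(τ₁ − τ₂)].
At t = 33.7: e^(−t/τ₁) = 0.25140, e^(−t/τ₂) = 0.20275.
C₂ = 2.12·[1 − (24.408·0.25140 − 21.118·0.20275)/(3.2895)] = 2.12·0.43627 = 0.92490 kg/m³.

0.925 kg/m³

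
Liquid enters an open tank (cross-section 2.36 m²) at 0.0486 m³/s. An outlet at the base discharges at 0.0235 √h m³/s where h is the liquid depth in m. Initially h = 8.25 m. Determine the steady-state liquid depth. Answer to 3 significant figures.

4.28 m

A dh/dt = Q_in − 0.0235 √h. Steady state requires inflow = outflow:
Q_in = 0.0235 √h_ss ⇒ √h_ss = 0.0486/0.0235 = 2.0681.
h_ss = 2.0681² = 4.2770 m. (Since h₀ = 8.25 m > h_ss, the level will fall toward this value.)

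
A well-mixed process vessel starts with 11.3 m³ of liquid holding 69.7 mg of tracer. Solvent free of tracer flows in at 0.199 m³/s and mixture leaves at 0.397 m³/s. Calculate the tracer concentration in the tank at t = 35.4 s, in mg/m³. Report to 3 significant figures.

2.33 mg/m³

Total volume: dV/dt = Q_in − Q_out = -0.19800 m³/s, so V(t) = 11.3 − 0.19800 t and V(35.4) = 4.2908 m³.
Species balance (pure solvent in): dm/dt = −Q_out · m/V(t).
Separate: dm/m = −Q_out dt/V(t) ⇒ ln(m/m₀) = −(Q_out/(Q_in−Q_out)) ln(V/V₀).
m = m₀ (V₀/V)^(Q_out/(Q_in−Q_out)) = 69.7 × (11.3/4.2908)^(-2.0051) = 10.001 mg.
C = m/V = 10.001/4.2908 = 2.3307 mg/m³.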